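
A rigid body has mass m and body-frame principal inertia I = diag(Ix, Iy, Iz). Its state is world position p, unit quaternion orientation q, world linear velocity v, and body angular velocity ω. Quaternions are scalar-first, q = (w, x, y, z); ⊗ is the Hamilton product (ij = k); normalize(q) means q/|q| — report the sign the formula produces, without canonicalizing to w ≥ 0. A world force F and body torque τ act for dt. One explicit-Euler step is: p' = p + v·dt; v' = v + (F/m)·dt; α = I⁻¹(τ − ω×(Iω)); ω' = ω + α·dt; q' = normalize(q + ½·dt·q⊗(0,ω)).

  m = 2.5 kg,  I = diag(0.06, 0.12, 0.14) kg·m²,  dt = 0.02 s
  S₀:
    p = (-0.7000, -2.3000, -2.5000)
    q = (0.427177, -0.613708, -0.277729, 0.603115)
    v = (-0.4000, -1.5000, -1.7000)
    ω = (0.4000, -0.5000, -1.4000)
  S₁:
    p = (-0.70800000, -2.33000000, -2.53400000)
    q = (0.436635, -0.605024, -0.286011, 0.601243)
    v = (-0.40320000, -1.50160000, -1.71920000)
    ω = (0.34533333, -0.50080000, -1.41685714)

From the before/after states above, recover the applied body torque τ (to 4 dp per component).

rate change Δω = (-0.05466667, -0.00080000, -0.01685714)
ω₀×(Iω₀) = (0.0140, 0.0448, -0.0120)
applied torque τ = (-0.1500, 0.0400, -0.1300)

τ = (-0.1500, 0.0400, -0.1300)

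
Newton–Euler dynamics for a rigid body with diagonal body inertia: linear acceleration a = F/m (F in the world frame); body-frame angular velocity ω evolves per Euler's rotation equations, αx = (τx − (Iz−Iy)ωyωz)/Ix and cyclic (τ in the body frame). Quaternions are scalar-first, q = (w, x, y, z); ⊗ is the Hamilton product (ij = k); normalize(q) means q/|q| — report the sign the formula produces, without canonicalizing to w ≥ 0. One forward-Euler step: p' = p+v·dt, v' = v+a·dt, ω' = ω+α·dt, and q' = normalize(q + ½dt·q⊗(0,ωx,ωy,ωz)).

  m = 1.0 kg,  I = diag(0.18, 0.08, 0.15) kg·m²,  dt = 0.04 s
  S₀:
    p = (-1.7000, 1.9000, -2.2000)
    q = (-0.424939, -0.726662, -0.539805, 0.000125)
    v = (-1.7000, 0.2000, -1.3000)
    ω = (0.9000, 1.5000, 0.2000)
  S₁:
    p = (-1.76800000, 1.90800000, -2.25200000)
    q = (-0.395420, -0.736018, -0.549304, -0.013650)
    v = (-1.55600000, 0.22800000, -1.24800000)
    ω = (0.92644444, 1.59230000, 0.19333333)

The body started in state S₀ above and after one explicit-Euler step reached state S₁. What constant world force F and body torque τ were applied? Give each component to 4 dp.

F = (3.6000, 0.7000, 1.3000)
τ = (0.1400, 0.1900, -0.1600)

velocity change Δv = (0.14400000, 0.02800000, 0.05200000)
m·(v₁−v₀)/dt = (3.6000, 0.7000, 1.3000)
rate change Δω = (0.02644444, 0.09230000, -0.00666667)
ω₀×(Iω₀) = (0.0210, 0.0054, -0.1350)
applied torque τ = (0.1400, 0.1900, -0.1600)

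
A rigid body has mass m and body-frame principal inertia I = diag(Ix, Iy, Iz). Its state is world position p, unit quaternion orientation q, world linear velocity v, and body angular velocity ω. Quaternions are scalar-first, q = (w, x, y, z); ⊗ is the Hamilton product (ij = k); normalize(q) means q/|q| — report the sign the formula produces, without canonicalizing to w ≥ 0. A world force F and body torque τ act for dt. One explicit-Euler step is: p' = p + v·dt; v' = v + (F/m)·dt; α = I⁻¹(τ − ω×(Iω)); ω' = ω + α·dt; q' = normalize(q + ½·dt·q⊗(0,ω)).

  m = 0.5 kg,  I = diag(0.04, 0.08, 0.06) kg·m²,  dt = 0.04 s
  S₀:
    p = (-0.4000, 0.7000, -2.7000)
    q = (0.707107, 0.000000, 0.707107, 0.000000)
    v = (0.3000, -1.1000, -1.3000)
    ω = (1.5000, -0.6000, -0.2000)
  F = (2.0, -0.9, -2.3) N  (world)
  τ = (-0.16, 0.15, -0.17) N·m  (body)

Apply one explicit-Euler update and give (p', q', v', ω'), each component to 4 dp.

(τ − ω×Iω)/I = (-3.9400, 1.8000, -2.2333)
new body rate ω' = (1.3424, -0.5280, -0.2893)
Hamilton product q⊗(0,ω) = (0.4242642, 0.9192391, -0.4242642, -1.2020819)
q' = normalize(q + ½dt·q⊗(0,ω)) = (0.7152, 0.0184, 0.6983, -0.0240)
a = F/m = (4.0000, -1.8000, -4.6000)
p + v·dt = (-0.3880, 0.6560, -2.7520)
new velocity v' = (0.4600, -1.1720, -1.4840)

p' = (-0.3880, 0.6560, -2.7520)
q' = (0.7152, 0.0184, 0.6983, -0.0240)
v' = (0.4600, -1.1720, -1.4840)
ω' = (1.3424, -0.5280, -0.2893)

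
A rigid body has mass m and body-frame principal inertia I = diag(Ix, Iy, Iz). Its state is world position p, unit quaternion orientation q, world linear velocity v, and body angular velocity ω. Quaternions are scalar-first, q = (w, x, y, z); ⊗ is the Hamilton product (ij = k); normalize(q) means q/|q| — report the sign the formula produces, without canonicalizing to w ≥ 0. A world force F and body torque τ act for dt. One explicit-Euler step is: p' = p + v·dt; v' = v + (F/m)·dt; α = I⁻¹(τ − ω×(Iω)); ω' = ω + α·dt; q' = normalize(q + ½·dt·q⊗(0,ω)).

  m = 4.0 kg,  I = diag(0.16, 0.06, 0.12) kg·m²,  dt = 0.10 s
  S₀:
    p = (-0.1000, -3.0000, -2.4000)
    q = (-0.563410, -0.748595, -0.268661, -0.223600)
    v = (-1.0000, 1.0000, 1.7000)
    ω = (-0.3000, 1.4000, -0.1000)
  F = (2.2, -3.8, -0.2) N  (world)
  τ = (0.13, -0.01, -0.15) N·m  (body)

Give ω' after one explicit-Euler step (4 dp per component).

gyro term ω×Iω = (-0.0084, 0.0012, 0.0420)
α = I⁻¹(τ − ω×Iω) = (0.8650, -0.1867, -1.6000)
new body rate ω' = (-0.2135, 1.3813, -0.2600)

ω' = (-0.2135, 1.3813, -0.2600)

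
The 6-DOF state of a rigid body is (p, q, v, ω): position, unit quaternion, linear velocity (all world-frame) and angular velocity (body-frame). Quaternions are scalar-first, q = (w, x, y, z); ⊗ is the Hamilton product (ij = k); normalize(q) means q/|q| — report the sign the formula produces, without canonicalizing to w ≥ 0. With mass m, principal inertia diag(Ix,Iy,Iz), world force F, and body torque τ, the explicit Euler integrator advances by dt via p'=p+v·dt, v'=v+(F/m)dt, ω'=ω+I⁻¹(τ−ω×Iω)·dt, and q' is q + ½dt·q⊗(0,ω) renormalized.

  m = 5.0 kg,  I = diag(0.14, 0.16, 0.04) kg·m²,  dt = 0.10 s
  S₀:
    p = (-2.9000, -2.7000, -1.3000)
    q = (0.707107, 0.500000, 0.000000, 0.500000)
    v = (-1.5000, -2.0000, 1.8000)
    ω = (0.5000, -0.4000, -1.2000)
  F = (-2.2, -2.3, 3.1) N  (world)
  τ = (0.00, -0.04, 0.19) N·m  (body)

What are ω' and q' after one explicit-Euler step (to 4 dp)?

ω' = (0.5411, -0.3875, -0.7150)
q' = (0.7229, 0.5265, 0.0283, 0.4465)

α = I⁻¹(τ − ω×Iω) = (0.4114, 0.1250, 4.8500)
ω' = ω + α·dt = (0.5411, -0.3875, -0.7150)
Hamilton product q⊗(0,ω) = (0.3500000, 0.5535535, 0.5671572, -1.0485284)
updated quaternion q' = (0.7229, 0.5265, 0.0283, 0.4465)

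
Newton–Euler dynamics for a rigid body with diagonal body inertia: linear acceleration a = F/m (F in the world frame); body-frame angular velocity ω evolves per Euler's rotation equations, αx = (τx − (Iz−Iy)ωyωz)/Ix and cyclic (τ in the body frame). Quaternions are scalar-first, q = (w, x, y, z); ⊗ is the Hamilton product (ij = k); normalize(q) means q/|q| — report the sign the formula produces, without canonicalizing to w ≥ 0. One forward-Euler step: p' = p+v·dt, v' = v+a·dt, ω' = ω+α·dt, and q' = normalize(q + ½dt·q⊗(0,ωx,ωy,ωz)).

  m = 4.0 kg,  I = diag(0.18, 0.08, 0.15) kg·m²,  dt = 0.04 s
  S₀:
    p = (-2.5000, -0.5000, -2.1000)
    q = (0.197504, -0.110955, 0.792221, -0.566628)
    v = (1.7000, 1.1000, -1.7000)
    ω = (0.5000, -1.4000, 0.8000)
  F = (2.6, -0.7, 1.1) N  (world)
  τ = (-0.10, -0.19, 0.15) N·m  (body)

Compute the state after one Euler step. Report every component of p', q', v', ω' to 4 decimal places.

p' = (-2.4320, -0.4560, -2.1680)
q' = (0.2297, -0.1121, 0.7824, -0.5680)
v' = (1.7260, 1.0930, -1.6890)
ω' = (0.4952, -1.5010, 0.8213)

new position p' = (-2.4320, -0.4560, -2.1680)
v' = v + a·dt = (1.7260, 1.0930, -1.6890)
gyro term ω×Iω = (-0.0784, 0.0120, 0.0700)
(τ − ω×Iω)/I = (-0.1200, -2.5250, 0.5333)
new body rate ω' = (0.4952, -1.5010, 0.8213)
q⊗(0,ω) = (1.6178893, -0.0607504, -0.4710556, -0.0827703)
q' = normalize(q + ½dt·q⊗(0,ω)) = (0.2297, -0.1121, 0.7824, -0.5680)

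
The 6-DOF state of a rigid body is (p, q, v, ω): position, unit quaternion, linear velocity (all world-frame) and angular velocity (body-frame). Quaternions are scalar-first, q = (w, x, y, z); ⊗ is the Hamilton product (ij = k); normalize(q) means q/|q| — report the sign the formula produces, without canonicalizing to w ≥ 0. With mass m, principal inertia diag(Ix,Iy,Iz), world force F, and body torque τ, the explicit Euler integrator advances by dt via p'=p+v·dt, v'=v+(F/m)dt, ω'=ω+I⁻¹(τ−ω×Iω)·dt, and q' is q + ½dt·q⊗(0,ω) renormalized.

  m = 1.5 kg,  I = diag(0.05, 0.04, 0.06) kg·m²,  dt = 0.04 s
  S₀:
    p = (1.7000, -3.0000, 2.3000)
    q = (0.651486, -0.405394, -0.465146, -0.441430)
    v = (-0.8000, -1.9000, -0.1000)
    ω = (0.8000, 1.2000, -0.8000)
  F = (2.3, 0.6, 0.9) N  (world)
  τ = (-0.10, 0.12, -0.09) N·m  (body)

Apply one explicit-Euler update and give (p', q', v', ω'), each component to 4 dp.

p' = (1.6680, -3.0760, 2.2960)
q' = (0.6617, -0.3767, -0.4628, -0.4539)
v' = (-0.7387, -1.8840, -0.0760)
ω' = (0.7354, 1.3136, -0.8536)

a = (1.5333, 0.4000, 0.6000)
new position p' = (1.6680, -3.0760, 2.2960)
v' = v + a·dt = (-0.7387, -1.8840, -0.0760)
angular accel α = (-1.6160, 2.8400, -1.3400)
new body rate ω' = (0.7354, 1.3136, -0.8536)
2q̇ = q⊗(0,ω) = (0.5293464, 1.4230216, 0.1043240, -0.6355448)
updated quaternion q' = (0.6617, -0.3767, -0.4628, -0.4539)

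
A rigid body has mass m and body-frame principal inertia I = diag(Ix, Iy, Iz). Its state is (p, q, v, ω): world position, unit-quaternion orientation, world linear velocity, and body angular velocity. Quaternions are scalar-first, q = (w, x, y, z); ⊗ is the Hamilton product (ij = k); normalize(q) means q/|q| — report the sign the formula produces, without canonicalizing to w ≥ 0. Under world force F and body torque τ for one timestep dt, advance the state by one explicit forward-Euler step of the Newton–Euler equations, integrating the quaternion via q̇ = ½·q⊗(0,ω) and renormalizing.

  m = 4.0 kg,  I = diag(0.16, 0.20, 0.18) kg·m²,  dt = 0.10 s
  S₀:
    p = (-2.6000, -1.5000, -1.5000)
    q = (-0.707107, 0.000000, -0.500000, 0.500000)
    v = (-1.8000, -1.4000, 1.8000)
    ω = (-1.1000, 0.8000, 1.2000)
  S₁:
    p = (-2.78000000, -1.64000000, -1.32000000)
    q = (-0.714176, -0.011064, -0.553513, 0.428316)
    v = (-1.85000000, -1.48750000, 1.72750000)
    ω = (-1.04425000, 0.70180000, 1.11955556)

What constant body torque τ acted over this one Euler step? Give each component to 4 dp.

rate change Δω = (0.05575000, -0.09820000, -0.08044444)
precession coupling = (-0.0192, 0.0264, -0.0352)
τ = I·(Δω/dt) + ω₀×(Iω₀) = (0.0700, -0.1700, -0.1800)

τ = (0.0700, -0.1700, -0.1800)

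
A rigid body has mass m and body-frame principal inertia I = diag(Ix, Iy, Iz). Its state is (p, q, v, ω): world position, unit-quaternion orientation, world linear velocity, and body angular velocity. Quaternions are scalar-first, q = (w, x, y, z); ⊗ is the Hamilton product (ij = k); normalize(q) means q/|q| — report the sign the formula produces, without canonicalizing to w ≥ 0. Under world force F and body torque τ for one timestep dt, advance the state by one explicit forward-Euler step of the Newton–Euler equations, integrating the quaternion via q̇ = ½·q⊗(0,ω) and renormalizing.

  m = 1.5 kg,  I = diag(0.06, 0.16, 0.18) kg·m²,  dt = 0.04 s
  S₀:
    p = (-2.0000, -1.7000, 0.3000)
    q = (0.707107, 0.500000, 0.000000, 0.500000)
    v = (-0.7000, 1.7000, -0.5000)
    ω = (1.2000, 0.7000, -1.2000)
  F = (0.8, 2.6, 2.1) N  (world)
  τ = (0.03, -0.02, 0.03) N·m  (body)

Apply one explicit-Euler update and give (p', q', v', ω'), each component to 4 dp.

a = (0.5333, 1.7333, 1.4000)
p + v·dt = (-2.0280, -1.6320, 0.2800)
v' = v + a·dt = (-0.6787, 1.7693, -0.4440)
(τ − ω×Iω)/I = (0.7800, -1.2050, -0.3000)
new body rate ω' = (1.2312, 0.6518, -1.2120)
q⊗(0,ω) = (0.0000000, 0.4985284, 1.6949749, -0.4985284)
q' = normalize(q + ½dt·q⊗(0,ω)) = (0.7066, 0.5096, 0.0339, 0.4897)

p' = (-2.0280, -1.6320, 0.2800)
q' = (0.7066, 0.5096, 0.0339, 0.4897)
v' = (-0.6787, 1.7693, -0.4440)
ω' = (1.2312, 0.6518, -1.2120)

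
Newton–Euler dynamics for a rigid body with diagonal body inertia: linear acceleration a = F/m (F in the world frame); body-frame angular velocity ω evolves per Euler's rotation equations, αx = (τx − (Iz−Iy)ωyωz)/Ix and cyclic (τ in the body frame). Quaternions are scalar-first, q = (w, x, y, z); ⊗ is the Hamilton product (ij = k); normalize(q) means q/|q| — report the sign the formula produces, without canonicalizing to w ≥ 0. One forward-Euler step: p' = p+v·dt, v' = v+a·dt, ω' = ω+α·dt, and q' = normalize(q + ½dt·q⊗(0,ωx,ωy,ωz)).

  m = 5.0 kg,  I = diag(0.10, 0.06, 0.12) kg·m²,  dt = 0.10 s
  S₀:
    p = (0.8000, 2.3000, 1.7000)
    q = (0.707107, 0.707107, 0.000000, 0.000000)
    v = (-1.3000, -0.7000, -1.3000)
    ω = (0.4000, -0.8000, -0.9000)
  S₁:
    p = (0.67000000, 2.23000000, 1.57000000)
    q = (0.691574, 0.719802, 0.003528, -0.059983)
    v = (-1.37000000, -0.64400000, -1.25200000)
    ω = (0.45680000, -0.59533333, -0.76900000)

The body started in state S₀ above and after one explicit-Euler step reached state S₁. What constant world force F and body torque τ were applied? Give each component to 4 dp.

F = (-3.5000, 2.8000, 2.4000)
τ = (0.1000, 0.1300, 0.1700)

Δω = ω₁−ω₀ = (0.05680000, 0.20466667, 0.13100000)
τ = I·(Δω/dt) + ω₀×(Iω₀) = (0.1000, 0.1300, 0.1700)
Δv = v₁−v₀ = (-0.07000000, 0.05600000, 0.04800000)
applied force F = (-3.5000, 2.8000, 2.4000)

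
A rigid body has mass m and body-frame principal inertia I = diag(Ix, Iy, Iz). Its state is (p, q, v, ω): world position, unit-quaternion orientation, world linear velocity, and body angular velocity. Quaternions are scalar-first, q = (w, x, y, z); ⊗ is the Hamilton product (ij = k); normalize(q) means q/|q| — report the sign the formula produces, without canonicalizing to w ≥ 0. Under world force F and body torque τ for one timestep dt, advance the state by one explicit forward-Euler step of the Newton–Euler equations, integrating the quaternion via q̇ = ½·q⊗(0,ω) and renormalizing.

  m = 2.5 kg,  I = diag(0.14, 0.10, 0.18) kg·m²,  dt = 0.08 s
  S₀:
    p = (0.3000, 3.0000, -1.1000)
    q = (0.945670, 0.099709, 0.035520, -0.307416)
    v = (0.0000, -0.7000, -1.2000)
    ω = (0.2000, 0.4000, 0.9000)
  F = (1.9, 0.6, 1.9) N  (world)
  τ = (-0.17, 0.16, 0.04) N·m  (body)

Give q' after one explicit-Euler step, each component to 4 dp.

q⊗(0,ω) = (0.2425246, 0.3440684, 0.2270467, 0.8838826)
q + ½dt·q⊗(0,ω), renormalized = (0.9546, 0.1134, 0.0446, -0.2718)

q' = (0.9546, 0.1134, 0.0446, -0.2718)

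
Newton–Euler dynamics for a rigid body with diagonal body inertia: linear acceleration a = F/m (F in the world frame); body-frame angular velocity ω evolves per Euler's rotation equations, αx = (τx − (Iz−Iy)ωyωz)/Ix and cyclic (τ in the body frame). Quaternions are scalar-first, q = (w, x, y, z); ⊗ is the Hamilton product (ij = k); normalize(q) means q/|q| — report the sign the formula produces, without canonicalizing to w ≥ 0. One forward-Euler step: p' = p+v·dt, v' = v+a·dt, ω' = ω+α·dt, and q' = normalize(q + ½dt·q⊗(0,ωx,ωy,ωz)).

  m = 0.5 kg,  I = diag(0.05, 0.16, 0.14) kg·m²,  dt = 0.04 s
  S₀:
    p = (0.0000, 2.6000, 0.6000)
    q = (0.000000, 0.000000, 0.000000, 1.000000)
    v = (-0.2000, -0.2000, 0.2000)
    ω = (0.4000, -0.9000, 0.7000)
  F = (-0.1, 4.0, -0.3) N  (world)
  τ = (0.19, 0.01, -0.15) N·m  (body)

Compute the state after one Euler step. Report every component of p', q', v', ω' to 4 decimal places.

p' = (-0.0080, 2.5920, 0.6080)
q' = (-0.0140, 0.0180, 0.0080, 0.9997)
v' = (-0.2080, 0.1200, 0.1760)
ω' = (0.5419, -0.8912, 0.6685)

precession coupling ω×(Iω) = (0.0126, -0.0252, -0.0396)
angular accel α = (3.5480, 0.2200, -0.7886)
ω + α·dt = (0.5419, -0.8912, 0.6685)
Hamilton product q⊗(0,ω) = (-0.7000000, 0.9000000, 0.4000000, 0.0000000)
q + ½dt·q⊗(0,ω), renormalized = (-0.0140, 0.0180, 0.0080, 0.9997)
new position p' = (-0.0080, 2.5920, 0.6080)
new velocity v' = (-0.2080, 0.1200, 0.1760)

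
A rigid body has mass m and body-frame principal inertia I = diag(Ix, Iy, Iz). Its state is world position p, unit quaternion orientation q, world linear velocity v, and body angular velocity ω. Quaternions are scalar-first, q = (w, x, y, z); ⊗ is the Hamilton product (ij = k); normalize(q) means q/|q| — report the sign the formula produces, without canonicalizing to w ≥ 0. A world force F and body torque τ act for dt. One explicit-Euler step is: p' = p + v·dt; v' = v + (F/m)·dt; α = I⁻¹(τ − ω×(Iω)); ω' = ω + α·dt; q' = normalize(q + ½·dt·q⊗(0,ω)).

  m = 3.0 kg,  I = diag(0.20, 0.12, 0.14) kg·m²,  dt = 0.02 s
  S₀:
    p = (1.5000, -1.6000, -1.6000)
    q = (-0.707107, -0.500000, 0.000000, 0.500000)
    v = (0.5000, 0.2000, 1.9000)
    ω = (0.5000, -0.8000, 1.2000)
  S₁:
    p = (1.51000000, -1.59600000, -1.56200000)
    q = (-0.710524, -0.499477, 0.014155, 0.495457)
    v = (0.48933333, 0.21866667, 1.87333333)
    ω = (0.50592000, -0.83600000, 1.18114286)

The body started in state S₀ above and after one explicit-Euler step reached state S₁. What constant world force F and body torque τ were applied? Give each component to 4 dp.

F = (-1.6000, 2.8000, -4.0000)
τ = (0.0400, -0.1800, -0.1000)

rate change Δω = (0.00592000, -0.03600000, -0.01885714)
gyro term ω₀×Iω₀ = (-0.0192, 0.0360, 0.0320)
I·α + gyro = (0.0400, -0.1800, -0.1000)
v₁ − v₀ = (-0.01066667, 0.01866667, -0.02666667)
m·(v₁−v₀)/dt = (-1.6000, 2.8000, -4.0000)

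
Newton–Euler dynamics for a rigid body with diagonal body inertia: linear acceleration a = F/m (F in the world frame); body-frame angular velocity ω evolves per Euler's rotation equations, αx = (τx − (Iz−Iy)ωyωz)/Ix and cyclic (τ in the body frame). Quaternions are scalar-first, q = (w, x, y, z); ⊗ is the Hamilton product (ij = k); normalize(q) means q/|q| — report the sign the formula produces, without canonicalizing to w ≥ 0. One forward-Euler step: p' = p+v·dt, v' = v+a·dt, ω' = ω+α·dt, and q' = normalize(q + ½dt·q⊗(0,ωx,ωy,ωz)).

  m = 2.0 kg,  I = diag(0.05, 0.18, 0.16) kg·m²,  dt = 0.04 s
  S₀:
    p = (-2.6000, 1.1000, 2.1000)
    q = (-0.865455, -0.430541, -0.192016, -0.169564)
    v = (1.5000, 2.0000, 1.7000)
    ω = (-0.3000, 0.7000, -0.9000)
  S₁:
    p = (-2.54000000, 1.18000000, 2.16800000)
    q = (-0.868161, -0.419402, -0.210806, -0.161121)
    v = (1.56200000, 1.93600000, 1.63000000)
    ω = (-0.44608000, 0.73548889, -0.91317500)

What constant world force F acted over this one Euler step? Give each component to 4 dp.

velocity change Δv = (0.06200000, -0.06400000, -0.07000000)
F = m·Δv/dt = (3.1000, -3.2000, -3.5000)

F = (3.1000, -3.2000, -3.5000)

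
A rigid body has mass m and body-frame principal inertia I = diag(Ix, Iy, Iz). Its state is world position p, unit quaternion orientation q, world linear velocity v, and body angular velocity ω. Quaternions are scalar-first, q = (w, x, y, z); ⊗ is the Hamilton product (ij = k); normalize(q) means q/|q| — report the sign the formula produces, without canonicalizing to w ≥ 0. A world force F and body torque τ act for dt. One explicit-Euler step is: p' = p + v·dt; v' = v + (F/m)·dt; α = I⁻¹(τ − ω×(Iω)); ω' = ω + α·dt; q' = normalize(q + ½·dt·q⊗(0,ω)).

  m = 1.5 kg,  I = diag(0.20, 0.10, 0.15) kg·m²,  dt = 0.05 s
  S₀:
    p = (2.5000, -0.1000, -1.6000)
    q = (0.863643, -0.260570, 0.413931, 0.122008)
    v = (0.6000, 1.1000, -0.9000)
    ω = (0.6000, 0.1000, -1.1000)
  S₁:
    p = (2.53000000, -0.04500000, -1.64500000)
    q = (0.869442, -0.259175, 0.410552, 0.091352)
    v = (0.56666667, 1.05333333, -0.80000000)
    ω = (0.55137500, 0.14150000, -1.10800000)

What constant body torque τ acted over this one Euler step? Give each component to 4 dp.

τ = (-0.2000, 0.0500, -0.0300)

Δω = ω₁−ω₀ = (-0.04862500, 0.04150000, -0.00800000)
precession coupling = (-0.0055, -0.0330, -0.0060)
I·α + gyro = (-0.2000, 0.0500, -0.0300)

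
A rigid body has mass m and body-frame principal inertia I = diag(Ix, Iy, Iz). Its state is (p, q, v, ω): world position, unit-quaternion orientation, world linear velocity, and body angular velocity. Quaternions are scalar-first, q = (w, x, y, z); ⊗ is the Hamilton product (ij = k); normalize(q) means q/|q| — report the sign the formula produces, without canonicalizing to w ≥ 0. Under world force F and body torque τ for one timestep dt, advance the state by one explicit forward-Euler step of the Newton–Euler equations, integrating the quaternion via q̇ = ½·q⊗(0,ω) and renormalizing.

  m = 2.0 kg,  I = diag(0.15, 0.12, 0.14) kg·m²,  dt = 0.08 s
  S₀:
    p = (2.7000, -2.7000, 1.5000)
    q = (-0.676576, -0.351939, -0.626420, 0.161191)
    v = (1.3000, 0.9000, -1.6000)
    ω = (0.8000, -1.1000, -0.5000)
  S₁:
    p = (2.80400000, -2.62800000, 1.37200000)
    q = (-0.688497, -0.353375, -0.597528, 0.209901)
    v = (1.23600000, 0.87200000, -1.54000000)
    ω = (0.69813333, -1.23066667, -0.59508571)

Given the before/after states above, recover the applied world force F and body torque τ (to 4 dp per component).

Δv = v₁−v₀ = (-0.06400000, -0.02800000, 0.06000000)
F = m·Δv/dt = (-1.6000, -0.7000, 1.5000)
ω₁ − ω₀ = (-0.10186667, -0.13066667, -0.09508571)
ω₀×(Iω₀) = (0.0110, -0.0040, 0.0264)
I·α + gyro = (-0.1800, -0.2000, -0.1400)

F = (-1.6000, -0.7000, 1.5000)
τ = (-0.1800, -0.2000, -0.1400)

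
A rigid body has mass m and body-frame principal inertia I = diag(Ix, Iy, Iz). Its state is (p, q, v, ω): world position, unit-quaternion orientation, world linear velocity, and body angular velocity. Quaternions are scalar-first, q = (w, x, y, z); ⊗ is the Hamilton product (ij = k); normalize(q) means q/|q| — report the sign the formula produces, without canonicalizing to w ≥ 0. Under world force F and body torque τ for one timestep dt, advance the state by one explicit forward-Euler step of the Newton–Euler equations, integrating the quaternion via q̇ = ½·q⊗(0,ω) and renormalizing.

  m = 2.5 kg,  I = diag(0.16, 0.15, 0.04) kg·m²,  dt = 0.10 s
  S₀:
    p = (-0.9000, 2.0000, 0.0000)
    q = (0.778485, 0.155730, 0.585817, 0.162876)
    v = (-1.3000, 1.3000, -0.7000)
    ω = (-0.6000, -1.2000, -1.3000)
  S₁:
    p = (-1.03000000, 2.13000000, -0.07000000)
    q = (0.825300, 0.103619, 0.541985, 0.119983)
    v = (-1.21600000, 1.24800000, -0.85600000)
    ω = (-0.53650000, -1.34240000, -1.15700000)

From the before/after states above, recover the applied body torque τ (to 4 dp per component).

τ = (-0.0700, -0.1200, 0.0500)

ω₁ − ω₀ = (0.06350000, -0.14240000, 0.14300000)
I·α + gyro = (-0.0700, -0.1200, 0.0500)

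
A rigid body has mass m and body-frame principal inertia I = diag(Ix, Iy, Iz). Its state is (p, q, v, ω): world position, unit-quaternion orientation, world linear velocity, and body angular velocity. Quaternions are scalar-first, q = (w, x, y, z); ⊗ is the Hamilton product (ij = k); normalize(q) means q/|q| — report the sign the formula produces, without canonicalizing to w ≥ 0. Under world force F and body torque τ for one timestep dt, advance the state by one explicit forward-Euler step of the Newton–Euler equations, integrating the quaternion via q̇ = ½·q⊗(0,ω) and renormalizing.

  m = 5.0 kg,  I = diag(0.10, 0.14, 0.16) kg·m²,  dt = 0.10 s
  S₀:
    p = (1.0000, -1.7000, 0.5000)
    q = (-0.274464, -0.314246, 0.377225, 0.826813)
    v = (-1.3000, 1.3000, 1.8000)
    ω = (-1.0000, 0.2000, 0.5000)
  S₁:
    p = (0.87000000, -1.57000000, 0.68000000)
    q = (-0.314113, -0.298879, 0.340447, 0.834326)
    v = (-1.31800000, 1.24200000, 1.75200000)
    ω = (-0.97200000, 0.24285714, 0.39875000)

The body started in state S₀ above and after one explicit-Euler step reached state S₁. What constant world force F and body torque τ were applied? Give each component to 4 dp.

F = (-0.9000, -2.9000, -2.4000)
τ = (0.0300, 0.0900, -0.1700)

velocity change Δv = (-0.01800000, -0.05800000, -0.04800000)
applied force F = (-0.9000, -2.9000, -2.4000)
ω₁ − ω₀ = (0.02800000, 0.04285714, -0.10125000)
ω₀×(Iω₀) = (0.0020, 0.0300, -0.0080)
applied torque τ = (0.0300, 0.0900, -0.1700)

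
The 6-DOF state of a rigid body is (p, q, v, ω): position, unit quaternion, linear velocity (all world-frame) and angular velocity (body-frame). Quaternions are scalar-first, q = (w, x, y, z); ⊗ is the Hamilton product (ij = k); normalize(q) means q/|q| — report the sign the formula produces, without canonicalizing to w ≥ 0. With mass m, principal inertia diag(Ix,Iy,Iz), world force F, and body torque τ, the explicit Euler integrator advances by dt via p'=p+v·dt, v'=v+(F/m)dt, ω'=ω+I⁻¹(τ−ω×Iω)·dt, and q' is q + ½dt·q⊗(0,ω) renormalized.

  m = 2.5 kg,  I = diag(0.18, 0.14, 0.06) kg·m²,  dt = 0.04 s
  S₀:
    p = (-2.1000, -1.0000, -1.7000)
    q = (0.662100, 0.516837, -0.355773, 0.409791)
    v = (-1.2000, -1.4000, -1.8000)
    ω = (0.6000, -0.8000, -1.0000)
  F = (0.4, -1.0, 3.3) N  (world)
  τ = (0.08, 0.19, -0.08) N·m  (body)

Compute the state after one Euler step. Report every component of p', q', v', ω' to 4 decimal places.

α = I⁻¹(τ − ω×Iω) = (0.8000, 1.8714, -1.6533)
ω + α·dt = (0.6320, -0.7251, -1.0661)
2q̇ = q⊗(0,ω) = (-0.1849296, 1.0808658, 0.2330316, -0.8621058)
updated quaternion q' = (0.6581, 0.5382, -0.3510, 0.3924)
a = F/m = (0.1600, -0.4000, 1.3200)
p + v·dt = (-2.1480, -1.0560, -1.7720)
v' = v + a·dt = (-1.1936, -1.4160, -1.7472)

p' = (-2.1480, -1.0560, -1.7720)
q' = (0.6581, 0.5382, -0.3510, 0.3924)
v' = (-1.1936, -1.4160, -1.7472)
ω' = (0.6320, -0.7251, -1.0661)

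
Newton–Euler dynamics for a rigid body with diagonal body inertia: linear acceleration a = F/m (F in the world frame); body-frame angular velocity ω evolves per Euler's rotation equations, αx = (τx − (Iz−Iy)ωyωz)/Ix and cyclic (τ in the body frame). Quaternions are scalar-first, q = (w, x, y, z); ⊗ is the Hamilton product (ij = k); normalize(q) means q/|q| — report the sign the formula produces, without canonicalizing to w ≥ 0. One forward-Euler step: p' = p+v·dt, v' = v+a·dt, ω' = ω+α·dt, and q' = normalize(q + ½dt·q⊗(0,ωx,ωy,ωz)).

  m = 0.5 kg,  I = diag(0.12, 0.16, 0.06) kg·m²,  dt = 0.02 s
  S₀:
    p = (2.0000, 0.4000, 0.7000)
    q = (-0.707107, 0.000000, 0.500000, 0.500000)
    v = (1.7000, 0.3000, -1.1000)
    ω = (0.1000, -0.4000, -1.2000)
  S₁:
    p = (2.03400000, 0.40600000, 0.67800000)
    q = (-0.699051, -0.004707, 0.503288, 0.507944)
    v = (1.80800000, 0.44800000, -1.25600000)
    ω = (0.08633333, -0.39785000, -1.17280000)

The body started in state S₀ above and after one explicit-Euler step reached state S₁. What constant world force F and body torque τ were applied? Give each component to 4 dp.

rate change Δω = (-0.01366667, 0.00215000, 0.02720000)
ω₀×(Iω₀) = (-0.0480, -0.0072, -0.0016)
I·α + gyro = (-0.1300, 0.0100, 0.0800)
v₁ − v₀ = (0.10800000, 0.14800000, -0.15600000)
applied force F = (2.7000, 3.7000, -3.9000)

F = (2.7000, 3.7000, -3.9000)
τ = (-0.1300, 0.0100, 0.0800)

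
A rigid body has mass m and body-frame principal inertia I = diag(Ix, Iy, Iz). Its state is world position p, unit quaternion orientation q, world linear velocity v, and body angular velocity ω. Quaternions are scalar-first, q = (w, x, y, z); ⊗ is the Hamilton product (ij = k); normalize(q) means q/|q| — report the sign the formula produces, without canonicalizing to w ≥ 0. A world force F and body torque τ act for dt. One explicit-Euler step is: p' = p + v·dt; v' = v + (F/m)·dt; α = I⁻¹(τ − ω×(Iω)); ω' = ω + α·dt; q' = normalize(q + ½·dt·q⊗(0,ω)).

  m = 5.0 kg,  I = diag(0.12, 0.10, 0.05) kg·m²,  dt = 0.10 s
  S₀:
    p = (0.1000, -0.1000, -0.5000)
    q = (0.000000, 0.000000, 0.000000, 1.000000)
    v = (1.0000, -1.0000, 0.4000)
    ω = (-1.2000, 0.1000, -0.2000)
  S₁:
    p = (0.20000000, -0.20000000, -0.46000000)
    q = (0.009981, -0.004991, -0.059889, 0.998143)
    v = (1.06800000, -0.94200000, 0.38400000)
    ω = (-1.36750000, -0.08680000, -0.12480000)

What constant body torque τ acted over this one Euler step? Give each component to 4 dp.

ω₁ − ω₀ = (-0.16750000, -0.18680000, 0.07520000)
applied torque τ = (-0.2000, -0.1700, 0.0400)

τ = (-0.2000, -0.1700, 0.0400)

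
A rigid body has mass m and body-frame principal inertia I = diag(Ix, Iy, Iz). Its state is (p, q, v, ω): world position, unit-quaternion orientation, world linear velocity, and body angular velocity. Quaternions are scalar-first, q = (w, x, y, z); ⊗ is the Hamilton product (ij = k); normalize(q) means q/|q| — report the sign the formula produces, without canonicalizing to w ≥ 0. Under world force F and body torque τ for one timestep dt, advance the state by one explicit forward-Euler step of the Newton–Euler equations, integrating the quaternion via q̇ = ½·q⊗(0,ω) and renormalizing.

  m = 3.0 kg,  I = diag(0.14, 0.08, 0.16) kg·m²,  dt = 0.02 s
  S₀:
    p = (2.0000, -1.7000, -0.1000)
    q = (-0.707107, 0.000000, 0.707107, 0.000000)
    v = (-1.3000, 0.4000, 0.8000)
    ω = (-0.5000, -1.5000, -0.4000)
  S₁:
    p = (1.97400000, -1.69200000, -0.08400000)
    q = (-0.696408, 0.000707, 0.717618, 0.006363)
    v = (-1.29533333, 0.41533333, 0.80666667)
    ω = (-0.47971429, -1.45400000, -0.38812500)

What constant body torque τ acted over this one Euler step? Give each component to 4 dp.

rate change Δω = (0.02028571, 0.04600000, 0.01187500)
precession coupling = (0.0480, -0.0040, -0.0450)
applied torque τ = (0.1900, 0.1800, 0.0500)

τ = (0.1900, 0.1800, 0.0500)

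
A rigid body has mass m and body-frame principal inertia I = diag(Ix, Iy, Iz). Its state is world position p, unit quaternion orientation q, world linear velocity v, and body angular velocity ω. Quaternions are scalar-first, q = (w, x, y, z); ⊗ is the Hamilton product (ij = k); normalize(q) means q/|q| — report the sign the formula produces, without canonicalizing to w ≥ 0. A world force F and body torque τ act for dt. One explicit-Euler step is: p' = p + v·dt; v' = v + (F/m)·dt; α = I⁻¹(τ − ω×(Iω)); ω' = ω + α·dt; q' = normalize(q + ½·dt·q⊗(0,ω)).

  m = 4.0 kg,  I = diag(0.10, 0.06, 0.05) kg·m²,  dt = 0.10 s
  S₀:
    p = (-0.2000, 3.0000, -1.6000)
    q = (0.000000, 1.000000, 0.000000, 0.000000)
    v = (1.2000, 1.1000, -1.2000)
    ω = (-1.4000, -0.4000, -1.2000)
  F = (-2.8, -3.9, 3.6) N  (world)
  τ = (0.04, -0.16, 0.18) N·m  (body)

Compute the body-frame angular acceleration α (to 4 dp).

α = (0.4480, -4.0667, 4.0480)

ω×(Iω) gyroscopic = (-0.0048, 0.0840, -0.0224)
angular accel α = (0.4480, -4.0667, 4.0480)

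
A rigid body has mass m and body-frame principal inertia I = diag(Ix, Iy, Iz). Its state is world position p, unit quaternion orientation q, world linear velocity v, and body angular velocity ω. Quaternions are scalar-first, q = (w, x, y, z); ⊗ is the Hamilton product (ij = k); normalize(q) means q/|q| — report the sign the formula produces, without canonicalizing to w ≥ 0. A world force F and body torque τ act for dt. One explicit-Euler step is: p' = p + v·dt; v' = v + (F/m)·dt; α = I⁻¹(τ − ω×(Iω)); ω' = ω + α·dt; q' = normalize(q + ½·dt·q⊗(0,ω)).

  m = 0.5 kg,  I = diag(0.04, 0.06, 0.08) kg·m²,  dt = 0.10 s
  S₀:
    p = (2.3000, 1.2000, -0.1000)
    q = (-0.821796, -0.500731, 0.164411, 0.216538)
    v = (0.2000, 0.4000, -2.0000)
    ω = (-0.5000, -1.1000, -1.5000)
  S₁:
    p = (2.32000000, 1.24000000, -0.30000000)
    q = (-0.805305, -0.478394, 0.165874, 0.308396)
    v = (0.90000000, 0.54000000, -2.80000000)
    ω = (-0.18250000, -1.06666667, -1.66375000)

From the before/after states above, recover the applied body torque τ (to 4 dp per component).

rate change Δω = (0.31750000, 0.03333333, -0.16375000)
applied torque τ = (0.1600, -0.0100, -0.1200)

τ = (0.1600, -0.0100, -0.1200)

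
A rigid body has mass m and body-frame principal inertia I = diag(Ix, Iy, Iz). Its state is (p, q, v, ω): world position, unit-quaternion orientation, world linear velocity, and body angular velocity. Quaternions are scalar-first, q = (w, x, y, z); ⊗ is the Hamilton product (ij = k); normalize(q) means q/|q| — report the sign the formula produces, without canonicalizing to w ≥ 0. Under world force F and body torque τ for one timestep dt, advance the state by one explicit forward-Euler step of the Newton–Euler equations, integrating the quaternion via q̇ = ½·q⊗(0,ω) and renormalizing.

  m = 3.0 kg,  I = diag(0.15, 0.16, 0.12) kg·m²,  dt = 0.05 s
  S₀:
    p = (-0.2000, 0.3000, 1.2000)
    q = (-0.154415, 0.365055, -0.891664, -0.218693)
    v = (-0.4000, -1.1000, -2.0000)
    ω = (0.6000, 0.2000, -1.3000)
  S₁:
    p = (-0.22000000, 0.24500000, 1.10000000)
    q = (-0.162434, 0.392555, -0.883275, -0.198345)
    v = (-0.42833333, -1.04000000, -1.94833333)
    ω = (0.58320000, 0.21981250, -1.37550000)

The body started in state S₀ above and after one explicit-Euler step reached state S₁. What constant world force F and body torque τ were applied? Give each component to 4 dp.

F = (-1.7000, 3.6000, 3.1000)
τ = (-0.0400, 0.0400, -0.1800)

velocity change Δv = (-0.02833333, 0.06000000, 0.05166667)
applied force F = (-1.7000, 3.6000, 3.1000)
ω₁ − ω₀ = (-0.01680000, 0.01981250, -0.07550000)
gyro term ω₀×Iω₀ = (0.0104, -0.0234, 0.0012)
applied torque τ = (-0.0400, 0.0400, -0.1800)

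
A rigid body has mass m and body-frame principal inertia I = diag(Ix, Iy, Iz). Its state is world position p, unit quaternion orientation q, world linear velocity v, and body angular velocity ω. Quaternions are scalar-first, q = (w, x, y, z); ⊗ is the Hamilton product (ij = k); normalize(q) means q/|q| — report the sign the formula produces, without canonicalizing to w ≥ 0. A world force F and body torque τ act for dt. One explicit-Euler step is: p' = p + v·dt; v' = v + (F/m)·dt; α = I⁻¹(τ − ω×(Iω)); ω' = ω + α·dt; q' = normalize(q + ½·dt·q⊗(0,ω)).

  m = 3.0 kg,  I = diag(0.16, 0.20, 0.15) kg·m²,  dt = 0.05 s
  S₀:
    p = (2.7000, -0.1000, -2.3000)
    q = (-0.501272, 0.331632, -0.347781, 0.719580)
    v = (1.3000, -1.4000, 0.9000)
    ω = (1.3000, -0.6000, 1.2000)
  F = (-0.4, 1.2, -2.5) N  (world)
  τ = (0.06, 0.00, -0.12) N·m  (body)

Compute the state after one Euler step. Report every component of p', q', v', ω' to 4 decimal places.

angular accel α = (0.1500, -0.0780, -0.5920)
ω' = ω + α·dt = (1.3075, -0.6039, 1.1704)
q⊗(0,ω) = (-1.5032862, -0.6372428, 0.8382588, -0.3483903)
q' = normalize(q + ½dt·q⊗(0,ω)) = (-0.5383, 0.3154, -0.3265, 0.7101)
p + v·dt = (2.7650, -0.1700, -2.2550)
new velocity v' = (1.2933, -1.3800, 0.8583)

p' = (2.7650, -0.1700, -2.2550)
q' = (-0.5383, 0.3154, -0.3265, 0.7101)
v' = (1.2933, -1.3800, 0.8583)
ω' = (1.3075, -0.6039, 1.1704)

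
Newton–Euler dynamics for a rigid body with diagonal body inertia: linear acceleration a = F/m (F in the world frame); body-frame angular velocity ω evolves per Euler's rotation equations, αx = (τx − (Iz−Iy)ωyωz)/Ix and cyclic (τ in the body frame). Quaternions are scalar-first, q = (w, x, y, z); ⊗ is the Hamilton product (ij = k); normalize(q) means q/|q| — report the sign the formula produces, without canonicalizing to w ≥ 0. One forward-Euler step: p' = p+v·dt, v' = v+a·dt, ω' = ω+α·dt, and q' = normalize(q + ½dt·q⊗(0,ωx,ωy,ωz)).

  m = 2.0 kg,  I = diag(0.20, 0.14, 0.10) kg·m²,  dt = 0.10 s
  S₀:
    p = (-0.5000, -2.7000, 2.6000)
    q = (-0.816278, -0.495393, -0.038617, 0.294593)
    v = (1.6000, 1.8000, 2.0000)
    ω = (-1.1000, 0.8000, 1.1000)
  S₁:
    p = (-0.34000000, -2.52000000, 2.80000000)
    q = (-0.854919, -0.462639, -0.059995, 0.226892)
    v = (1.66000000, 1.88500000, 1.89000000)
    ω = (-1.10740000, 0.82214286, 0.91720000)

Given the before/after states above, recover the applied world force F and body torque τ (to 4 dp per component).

Δv = v₁−v₀ = (0.06000000, 0.08500000, -0.11000000)
applied force F = (1.2000, 1.7000, -2.2000)
rate change Δω = (-0.00740000, 0.02214286, -0.18280000)
precession coupling = (-0.0352, -0.1210, 0.0528)
τ = I·(Δω/dt) + ω₀×(Iω₀) = (-0.0500, -0.0900, -0.1300)

F = (1.2000, 1.7000, -2.2000)
τ = (-0.0500, -0.0900, -0.1300)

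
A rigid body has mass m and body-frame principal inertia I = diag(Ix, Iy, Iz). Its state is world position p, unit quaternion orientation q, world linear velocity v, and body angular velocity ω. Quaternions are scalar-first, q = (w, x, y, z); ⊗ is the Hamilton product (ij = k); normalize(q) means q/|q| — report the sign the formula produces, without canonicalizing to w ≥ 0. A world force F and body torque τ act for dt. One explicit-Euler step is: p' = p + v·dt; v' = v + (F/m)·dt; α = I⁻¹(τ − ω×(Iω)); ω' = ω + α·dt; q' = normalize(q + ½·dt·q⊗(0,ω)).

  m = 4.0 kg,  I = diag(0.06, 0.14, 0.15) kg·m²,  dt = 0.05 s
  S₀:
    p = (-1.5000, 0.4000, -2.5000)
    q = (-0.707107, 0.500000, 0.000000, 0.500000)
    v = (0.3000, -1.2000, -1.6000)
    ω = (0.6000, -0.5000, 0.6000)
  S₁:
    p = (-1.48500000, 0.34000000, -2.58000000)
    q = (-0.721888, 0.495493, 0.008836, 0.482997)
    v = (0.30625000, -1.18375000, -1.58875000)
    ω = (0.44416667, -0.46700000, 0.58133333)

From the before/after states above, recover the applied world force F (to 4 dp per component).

velocity change Δv = (0.00625000, 0.01625000, 0.01125000)
F = m·Δv/dt = (0.5000, 1.3000, 0.9000)

F = (0.5000, 1.3000, 0.9000)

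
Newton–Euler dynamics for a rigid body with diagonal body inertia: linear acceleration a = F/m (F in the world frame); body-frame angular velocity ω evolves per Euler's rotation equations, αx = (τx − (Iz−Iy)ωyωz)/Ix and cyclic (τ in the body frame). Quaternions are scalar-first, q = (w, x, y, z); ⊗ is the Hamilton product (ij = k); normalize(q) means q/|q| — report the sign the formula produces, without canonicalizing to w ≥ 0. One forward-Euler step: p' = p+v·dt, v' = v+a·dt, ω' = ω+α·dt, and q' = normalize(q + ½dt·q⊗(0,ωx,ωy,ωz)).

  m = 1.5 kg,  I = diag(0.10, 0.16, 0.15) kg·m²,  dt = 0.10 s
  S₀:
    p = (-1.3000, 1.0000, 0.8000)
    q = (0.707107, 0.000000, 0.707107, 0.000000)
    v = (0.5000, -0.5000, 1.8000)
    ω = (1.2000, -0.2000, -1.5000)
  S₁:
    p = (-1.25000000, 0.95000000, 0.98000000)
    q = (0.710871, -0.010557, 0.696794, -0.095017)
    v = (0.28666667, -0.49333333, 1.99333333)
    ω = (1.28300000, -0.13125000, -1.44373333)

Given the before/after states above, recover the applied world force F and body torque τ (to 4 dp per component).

Δω = ω₁−ω₀ = (0.08300000, 0.06875000, 0.05626667)
gyro term ω₀×Iω₀ = (-0.0030, 0.0900, -0.0144)
applied torque τ = (0.0800, 0.2000, 0.0700)
v₁ − v₀ = (-0.21333333, 0.00666667, 0.19333333)
F = m·Δv/dt = (-3.2000, 0.1000, 2.9000)

F = (-3.2000, 0.1000, 2.9000)
τ = (0.0800, 0.2000, 0.0700)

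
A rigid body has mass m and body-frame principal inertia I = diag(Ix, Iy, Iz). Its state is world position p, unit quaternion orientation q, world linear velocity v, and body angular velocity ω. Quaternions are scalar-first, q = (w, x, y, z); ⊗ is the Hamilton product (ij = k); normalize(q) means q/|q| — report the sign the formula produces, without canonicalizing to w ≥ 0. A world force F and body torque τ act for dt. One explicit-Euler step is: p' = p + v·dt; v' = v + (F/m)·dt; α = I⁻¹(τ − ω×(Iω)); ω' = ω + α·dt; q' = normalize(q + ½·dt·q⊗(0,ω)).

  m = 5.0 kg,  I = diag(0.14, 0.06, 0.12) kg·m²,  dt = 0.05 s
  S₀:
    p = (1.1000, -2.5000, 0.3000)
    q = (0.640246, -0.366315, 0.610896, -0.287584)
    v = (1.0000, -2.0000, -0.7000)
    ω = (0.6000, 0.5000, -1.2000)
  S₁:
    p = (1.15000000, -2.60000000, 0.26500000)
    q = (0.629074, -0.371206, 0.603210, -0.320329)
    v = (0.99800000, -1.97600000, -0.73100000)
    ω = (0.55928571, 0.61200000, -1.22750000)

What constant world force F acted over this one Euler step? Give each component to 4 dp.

F = (-0.2000, 2.4000, -3.1000)

velocity change Δv = (-0.00200000, 0.02400000, -0.03100000)
F = m·Δv/dt = (-0.2000, 2.4000, -3.1000)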